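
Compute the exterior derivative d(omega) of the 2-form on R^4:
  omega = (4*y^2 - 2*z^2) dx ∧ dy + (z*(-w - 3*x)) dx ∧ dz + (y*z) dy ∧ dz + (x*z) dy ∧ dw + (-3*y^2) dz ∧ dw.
d(omega) = (-4*z) dx ∧ dy ∧ dz + (-z) dx ∧ dz ∧ dw + (z) dx ∧ dy ∧ dw + (-x - 6*y) dy ∧ dz ∧ dw

For a 2-form omega = sum_{i<j} g_{ij} dx_i ∧ dx_j, the exterior derivative is
  d(omega) = sum_{i<j} d(g_{ij}) ∧ dx_i ∧ dx_j = sum_{i<j, k} (∂g_{ij}/∂x_k) dx_k ∧ dx_i ∧ dx_j.
Expand each term, using dx_k ∧ dx_i ∧ dx_j = sgn(permutation) dx_{(a)} ∧ dx_{(b)} ∧ dx_{(c)} with (a < b < c) sorted:
  d(4*y^2 - 2*z^2) includes (∂/∂z)(4*y^2 - 2*z^2) dz = (-4*z) dz, which multiplied by dx ∧ dy gives (-4*z) dx ∧ dy ∧ dz
  d(z*(-w - 3*x)) includes (∂/∂w)(z*(-w - 3*x)) dw = (-z) dw, which multiplied by dx ∧ dz gives (-z) dx ∧ dz ∧ dw
  d(x*z) includes (∂/∂x)(x*z) dx = (z) dx, which multiplied by dy ∧ dw gives (z) dx ∧ dy ∧ dw
  d(x*z) includes (∂/∂z)(x*z) dz = (x) dz, which multiplied by dy ∧ dw gives (-x) dy ∧ dz ∧ dw
  d(-3*y^2) includes (∂/∂y)(-3*y^2) dy = (-6*y) dy, which multiplied by dz ∧ dw gives (-6*y) dy ∧ dz ∧ dw
Collecting like 3-forms: d(omega) = (-4*z) dx ∧ dy ∧ dz + (-z) dx ∧ dz ∧ dw + (z) dx ∧ dy ∧ dw + (-x - 6*y) dy ∧ dz ∧ dw.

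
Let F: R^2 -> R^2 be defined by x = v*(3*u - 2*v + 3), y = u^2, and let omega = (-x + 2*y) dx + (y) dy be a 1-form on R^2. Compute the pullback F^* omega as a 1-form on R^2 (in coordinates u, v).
F^* omega = (2*u^3 + 6*u^2*v - 9*u*v^2 + 6*v^3 - 9*v^2) du + (6*u^3 - 17*u^2*v + 6*u^2 + 18*u*v^2 - 18*u*v - 8*v^3 + 18*v^2 - 9*v) dv

Using F^*(f dg) = (f ∘ F) d(g ∘ F), substitute each coordinate x_i by F_i(u, v) in f_i, and replace dx_i by d F_i = (∂F_i/∂u) du + (∂F_i/∂v) dv.
  For the x component: f_1(F) = 2*u^2 - 3*u*v + 2*v^2 - 3*v; d F_1 = (3*v) du + (3*u - 4*v + 3) dv
  For the y component: f_2(F) = u^2; d F_2 = (2*u) du + (0) dv
Combining and collecting du, dv coefficients:
  coeff of du: 2*u^3 + 6*u^2*v - 9*u*v^2 + 6*v^3 - 9*v^2
  coeff of dv: 6*u^3 - 17*u^2*v + 6*u^2 + 18*u*v^2 - 18*u*v - 8*v^3 + 18*v^2 - 9*v
F^* omega = (2*u^3 + 6*u^2*v - 9*u*v^2 + 6*v^3 - 9*v^2) du + (6*u^3 - 17*u^2*v + 6*u^2 + 18*u*v^2 - 18*u*v - 8*v^3 + 18*v^2 - 9*v) dv.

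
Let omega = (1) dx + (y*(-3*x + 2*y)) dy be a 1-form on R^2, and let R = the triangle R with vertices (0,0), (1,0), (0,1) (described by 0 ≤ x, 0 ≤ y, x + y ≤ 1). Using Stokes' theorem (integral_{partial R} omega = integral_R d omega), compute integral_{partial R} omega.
integral_(partial R) omega = -1/2

Stokes: integral_partial_R omega = integral_R d omega with d omega = (∂Q/∂x - ∂P/∂y) dx ∧ dy.
  ∂Q/∂x = -3*y
  ∂P/∂y = 0
  integrand = ∂Q/∂x - ∂P/∂y = -3*y.
Integrating over R: integral_0^1 integral_0^{1-x} (-3*y) dy dx = -1/2.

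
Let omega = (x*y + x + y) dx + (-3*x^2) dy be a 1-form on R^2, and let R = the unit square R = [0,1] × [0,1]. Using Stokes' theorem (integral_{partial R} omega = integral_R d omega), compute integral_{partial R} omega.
integral_(partial R) omega = -9/2

Stokes: integral_partial_R omega = integral_R d omega with d omega = (∂Q/∂x - ∂P/∂y) dx ∧ dy.
  ∂Q/∂x = -6*x
  ∂P/∂y = x + 1
  integrand = ∂Q/∂x - ∂P/∂y = -7*x - 1.
Integrating over R: integral_0^1 integral_0^1 (-7*x - 1) dx dy = -9/2.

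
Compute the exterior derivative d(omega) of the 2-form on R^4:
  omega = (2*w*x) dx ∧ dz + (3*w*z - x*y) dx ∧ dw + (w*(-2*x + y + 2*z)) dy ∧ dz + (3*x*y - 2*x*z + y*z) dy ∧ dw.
d(omega) = (-3*w + 2*x) dx ∧ dz ∧ dw + (x + 3*y - 2*z) dx ∧ dy ∧ dw + (-2*w) dx ∧ dy ∧ dz + (2*z) dy ∧ dz ∧ dw

For a 2-form omega = sum_{i<j} g_{ij} dx_i ∧ dx_j, the exterior derivative is
  d(omega) = sum_{i<j} d(g_{ij}) ∧ dx_i ∧ dx_j = sum_{i<j, k} (∂g_{ij}/∂x_k) dx_k ∧ dx_i ∧ dx_j.
Expand each term, using dx_k ∧ dx_i ∧ dx_j = sgn(permutation) dx_{(a)} ∧ dx_{(b)} ∧ dx_{(c)} with (a < b < c) sorted:
  d(2*w*x) includes (∂/∂w)(2*w*x) dw = (2*x) dw, which multiplied by dx ∧ dz gives (2*x) dx ∧ dz ∧ dw
  d(3*w*z - x*y) includes (∂/∂y)(3*w*z - x*y) dy = (-x) dy, which multiplied by dx ∧ dw gives (x) dx ∧ dy ∧ dw
  d(3*w*z - x*y) includes (∂/∂z)(3*w*z - x*y) dz = (3*w) dz, which multiplied by dx ∧ dw gives (-3*w) dx ∧ dz ∧ dw
  d(w*(-2*x + y + 2*z)) includes (∂/∂x)(w*(-2*x + y + 2*z)) dx = (-2*w) dx, which multiplied by dy ∧ dz gives (-2*w) dx ∧ dy ∧ dz
  d(w*(-2*x + y + 2*z)) includes (∂/∂w)(w*(-2*x + y + 2*z)) dw = (-2*x + y + 2*z) dw, which multiplied by dy ∧ dz gives (-2*x + y + 2*z) dy ∧ dz ∧ dw
  d(3*x*y - 2*x*z + y*z) includes (∂/∂x)(3*x*y - 2*x*z + y*z) dx = (3*y - 2*z) dx, which multiplied by dy ∧ dw gives (3*y - 2*z) dx ∧ dy ∧ dw
  d(3*x*y - 2*x*z + y*z) includes (∂/∂z)(3*x*y - 2*x*z + y*z) dz = (-2*x + y) dz, which multiplied by dy ∧ dw gives (2*x - y) dy ∧ dz ∧ dw
Collecting like 3-forms: d(omega) = (-3*w + 2*x) dx ∧ dz ∧ dw + (x + 3*y - 2*z) dx ∧ dy ∧ dw + (-2*w) dx ∧ dy ∧ dz + (2*z) dy ∧ dz ∧ dw.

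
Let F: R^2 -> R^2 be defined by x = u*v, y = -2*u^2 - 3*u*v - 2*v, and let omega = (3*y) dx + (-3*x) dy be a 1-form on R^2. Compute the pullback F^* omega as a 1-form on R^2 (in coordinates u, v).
F^* omega = (6*v*(u^2 - v)) du + (-6*u^3) dv

Using F^*(f dg) = (f ∘ F) d(g ∘ F), substitute each coordinate x_i by F_i(u, v) in f_i, and replace dx_i by d F_i = (∂F_i/∂u) du + (∂F_i/∂v) dv.
  For the x component: f_1(F) = -6*u^2 - 9*u*v - 6*v; d F_1 = (v) du + (u) dv
  For the y component: f_2(F) = -3*u*v; d F_2 = (-4*u - 3*v) du + (-3*u - 2) dv
Combining and collecting du, dv coefficients:
  coeff of du: 6*v*(u^2 - v)
  coeff of dv: -6*u^3
F^* omega = (6*v*(u^2 - v)) du + (-6*u^3) dv.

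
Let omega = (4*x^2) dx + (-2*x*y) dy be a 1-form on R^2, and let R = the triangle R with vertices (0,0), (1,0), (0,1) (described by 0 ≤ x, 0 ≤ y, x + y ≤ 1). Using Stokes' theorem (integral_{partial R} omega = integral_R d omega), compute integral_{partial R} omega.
integral_(partial R) omega = -1/3

Stokes: integral_partial_R omega = integral_R d omega with d omega = (∂Q/∂x - ∂P/∂y) dx ∧ dy.
  ∂Q/∂x = -2*y
  ∂P/∂y = 0
  integrand = ∂Q/∂x - ∂P/∂y = -2*y.
Integrating over R: integral_0^1 integral_0^{1-x} (-2*y) dy dx = -1/3.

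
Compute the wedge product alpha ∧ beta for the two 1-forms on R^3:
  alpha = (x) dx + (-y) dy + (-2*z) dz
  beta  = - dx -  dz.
alpha ∧ beta = (-x - 2*z) dx ∧ dz + (-y) dx ∧ dy + (y) dy ∧ dz

Distribute the wedge, using dx_i ∧ dx_j = -dx_j ∧ dx_i and dx_i ∧ dx_i = 0. For each pair (i, j) with i < j, the coefficient of dx_i ∧ dx_j in alpha ∧ beta is (alpha_i * beta_j - alpha_j * beta_i). Collecting: alpha ∧ beta = (-x - 2*z) dx ∧ dz + (-y) dx ∧ dy + (y) dy ∧ dz.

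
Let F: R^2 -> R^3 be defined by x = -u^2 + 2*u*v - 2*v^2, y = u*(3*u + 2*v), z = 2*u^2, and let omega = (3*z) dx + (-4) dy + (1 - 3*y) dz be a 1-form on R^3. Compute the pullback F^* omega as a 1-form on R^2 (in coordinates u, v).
F^* omega = (-48*u^3 - 12*u^2*v - 20*u - 8*v) du + (4*u*(3*u^2 - 6*u*v - 2)) dv

Using F^*(f dg) = (f ∘ F) d(g ∘ F), substitute each coordinate x_i by F_i(u, v) in f_i, and replace dx_i by d F_i = (∂F_i/∂u) du + (∂F_i/∂v) dv.
  For the x component: f_1(F) = 6*u^2; d F_1 = (-2*u + 2*v) du + (2*u - 4*v) dv
  For the y component: f_2(F) = -4; d F_2 = (6*u + 2*v) du + (2*u) dv
  For the z component: f_3(F) = -9*u^2 - 6*u*v + 1; d F_3 = (4*u) du + (0) dv
Combining and collecting du, dv coefficients:
  coeff of du: -48*u^3 - 12*u^2*v - 20*u - 8*v
  coeff of dv: 4*u*(3*u^2 - 6*u*v - 2)
F^* omega = (-48*u^3 - 12*u^2*v - 20*u - 8*v) du + (4*u*(3*u^2 - 6*u*v - 2)) dv.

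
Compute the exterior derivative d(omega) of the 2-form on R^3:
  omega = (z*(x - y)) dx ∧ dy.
d(omega) = (x - y) dx ∧ dy ∧ dz

For a 2-form omega = sum_{i<j} g_{ij} dx_i ∧ dx_j, the exterior derivative is
  d(omega) = sum_{i<j} d(g_{ij}) ∧ dx_i ∧ dx_j = sum_{i<j, k} (∂g_{ij}/∂x_k) dx_k ∧ dx_i ∧ dx_j.
Expand each term, using dx_k ∧ dx_i ∧ dx_j = sgn(permutation) dx_{(a)} ∧ dx_{(b)} ∧ dx_{(c)} with (a < b < c) sorted:
  d(z*(x - y)) includes (∂/∂z)(z*(x - y)) dz = (x - y) dz, which multiplied by dx ∧ dy gives (x - y) dx ∧ dy ∧ dz
Collecting like 3-forms: d(omega) = (x - y) dx ∧ dy ∧ dz.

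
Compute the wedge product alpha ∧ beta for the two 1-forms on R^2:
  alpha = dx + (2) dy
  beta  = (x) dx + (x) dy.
alpha ∧ beta = (-x) dx ∧ dy

Distribute the wedge, using dx_i ∧ dx_j = -dx_j ∧ dx_i and dx_i ∧ dx_i = 0. For each pair (i, j) with i < j, the coefficient of dx_i ∧ dx_j in alpha ∧ beta is (alpha_i * beta_j - alpha_j * beta_i). Collecting: alpha ∧ beta = (-x) dx ∧ dy.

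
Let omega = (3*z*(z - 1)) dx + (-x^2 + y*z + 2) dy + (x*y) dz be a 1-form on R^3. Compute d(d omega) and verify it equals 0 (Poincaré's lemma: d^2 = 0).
d(d omega) = 0

Step 1: d omega = sum_{i<j} (∂f_j/∂x_i - ∂f_i/∂x_j) dx_i ∧ dx_j:
  coeff of dx ∧ dy: -2*x
  coeff of dx ∧ dz: y - 6*z + 3
  coeff of dy ∧ dz: x - y
Step 2: Apply d again to each 2-form coefficient. The only possible 3-form in R^3 is dx ∧ dy ∧ dz, with coefficient
  ∂(coeff of dy∧dz)/∂x - ∂(coeff of dx∧dz)/∂y + ∂(coeff of dx∧dy)/∂z
  = ∂/∂x (x - y) - ∂/∂y (y - 6*z + 3) + ∂/∂z (-2*x).
Each of these terms simplifies to sums of mixed partials that cancel in pairs. The result is 0 (by equality of mixed partials for smooth functions — Schwarz / Clairaut).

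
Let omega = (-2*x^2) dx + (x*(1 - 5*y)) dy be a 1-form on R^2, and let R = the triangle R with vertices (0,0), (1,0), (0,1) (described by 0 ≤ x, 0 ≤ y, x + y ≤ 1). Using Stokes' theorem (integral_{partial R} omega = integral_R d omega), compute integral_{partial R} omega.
integral_(partial R) omega = -1/3

Stokes: integral_partial_R omega = integral_R d omega with d omega = (∂Q/∂x - ∂P/∂y) dx ∧ dy.
  ∂Q/∂x = 1 - 5*y
  ∂P/∂y = 0
  integrand = ∂Q/∂x - ∂P/∂y = 1 - 5*y.
Integrating over R: integral_0^1 integral_0^{1-x} (1 - 5*y) dy dx = -1/3.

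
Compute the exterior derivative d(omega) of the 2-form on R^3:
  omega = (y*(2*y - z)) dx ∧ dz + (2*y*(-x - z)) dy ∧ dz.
d(omega) = (-6*y + z) dx ∧ dy ∧ dz

For a 2-form omega = sum_{i<j} g_{ij} dx_i ∧ dx_j, the exterior derivative is
  d(omega) = sum_{i<j} d(g_{ij}) ∧ dx_i ∧ dx_j = sum_{i<j, k} (∂g_{ij}/∂x_k) dx_k ∧ dx_i ∧ dx_j.
Expand each term, using dx_k ∧ dx_i ∧ dx_j = sgn(permutation) dx_{(a)} ∧ dx_{(b)} ∧ dx_{(c)} with (a < b < c) sorted:
  d(y*(2*y - z)) includes (∂/∂y)(y*(2*y - z)) dy = (4*y - z) dy, which multiplied by dx ∧ dz gives (-4*y + z) dx ∧ dy ∧ dz
  d(2*y*(-x - z)) includes (∂/∂x)(2*y*(-x - z)) dx = (-2*y) dx, which multiplied by dy ∧ dz gives (-2*y) dx ∧ dy ∧ dz
Collecting like 3-forms: d(omega) = (-6*y + z) dx ∧ dy ∧ dz.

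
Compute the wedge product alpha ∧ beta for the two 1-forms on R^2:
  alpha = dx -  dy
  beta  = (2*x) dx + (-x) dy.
alpha ∧ beta = (x) dx ∧ dy

Distribute the wedge, using dx_i ∧ dx_j = -dx_j ∧ dx_i and dx_i ∧ dx_i = 0. For each pair (i, j) with i < j, the coefficient of dx_i ∧ dx_j in alpha ∧ beta is (alpha_i * beta_j - alpha_j * beta_i). Collecting: alpha ∧ beta = (x) dx ∧ dy.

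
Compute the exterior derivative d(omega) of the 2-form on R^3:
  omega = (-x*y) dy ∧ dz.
d(omega) = (-y) dx ∧ dy ∧ dz

For a 2-form omega = sum_{i<j} g_{ij} dx_i ∧ dx_j, the exterior derivative is
  d(omega) = sum_{i<j} d(g_{ij}) ∧ dx_i ∧ dx_j = sum_{i<j, k} (∂g_{ij}/∂x_k) dx_k ∧ dx_i ∧ dx_j.
Expand each term, using dx_k ∧ dx_i ∧ dx_j = sgn(permutation) dx_{(a)} ∧ dx_{(b)} ∧ dx_{(c)} with (a < b < c) sorted:
  d(-x*y) includes (∂/∂x)(-x*y) dx = (-y) dx, which multiplied by dy ∧ dz gives (-y) dx ∧ dy ∧ dz
Collecting like 3-forms: d(omega) = (-y) dx ∧ dy ∧ dz.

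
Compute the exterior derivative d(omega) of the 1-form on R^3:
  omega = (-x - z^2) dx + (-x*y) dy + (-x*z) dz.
d(omega) = (-y) dx ∧ dy + (z) dx ∧ dz

For a 1-form omega = sum_i f_i dx_i, the exterior derivative is
  d(omega) = sum_{i < j} (∂f_j/∂x_i - ∂f_i/∂x_j) dx_i ∧ dx_j.
  coefficient of dx ∧ dy: ∂f_2/∂x - ∂f_1/∂y = ∂(-x*y)/∂x - ∂(-x - z^2)/∂y = -y
  coefficient of dx ∧ dz: ∂f_3/∂x - ∂f_1/∂z = ∂(-x*z)/∂x - ∂(-x - z^2)/∂z = z
Assembling: d(omega) = (-y) dx ∧ dy + (z) dx ∧ dz.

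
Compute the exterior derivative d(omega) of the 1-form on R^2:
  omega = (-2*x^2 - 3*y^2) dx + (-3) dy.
d(omega) = (6*y) dx ∧ dy

For a 1-form omega = sum_i f_i dx_i, the exterior derivative is
  d(omega) = sum_{i < j} (∂f_j/∂x_i - ∂f_i/∂x_j) dx_i ∧ dx_j.
  coefficient of dx ∧ dy: ∂f_2/∂x - ∂f_1/∂y = ∂(-3)/∂x - ∂(-2*x^2 - 3*y^2)/∂y = 6*y
Assembling: d(omega) = (6*y) dx ∧ dy.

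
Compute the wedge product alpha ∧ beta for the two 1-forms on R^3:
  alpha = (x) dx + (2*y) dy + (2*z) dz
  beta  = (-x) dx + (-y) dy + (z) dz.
alpha ∧ beta = (x*y) dx ∧ dy + (3*x*z) dx ∧ dz + (4*y*z) dy ∧ dz

Distribute the wedge, using dx_i ∧ dx_j = -dx_j ∧ dx_i and dx_i ∧ dx_i = 0. For each pair (i, j) with i < j, the coefficient of dx_i ∧ dx_j in alpha ∧ beta is (alpha_i * beta_j - alpha_j * beta_i). Collecting: alpha ∧ beta = (x*y) dx ∧ dy + (3*x*z) dx ∧ dz + (4*y*z) dy ∧ dz.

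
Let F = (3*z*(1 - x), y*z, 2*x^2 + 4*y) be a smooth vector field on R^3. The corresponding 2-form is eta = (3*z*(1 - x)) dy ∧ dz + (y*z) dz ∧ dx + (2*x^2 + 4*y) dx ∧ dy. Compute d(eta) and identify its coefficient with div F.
d(eta) = (-2*z) dx ∧ dy ∧ dz; div F = -2*z

For a 2-form in R^3 of the form above, applying d gives a 3-form with coefficient ∂P/∂x + ∂Q/∂y + ∂R/∂z:
  ∂P/∂x = -3*z
  ∂Q/∂y = z
  ∂R/∂z = 0
Sum = -2*z, which is exactly div F.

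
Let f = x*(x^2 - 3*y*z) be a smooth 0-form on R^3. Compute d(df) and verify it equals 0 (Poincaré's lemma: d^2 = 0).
d(df) = 0

Step 1: df = sum_i (∂f/∂x_i) dx_i = (3*x^2 - 3*y*z) dx + (-3*x*z) dy + (-3*x*y) dz.
Step 2: Apply d again. Using the 1-form formula, the coefficient of dx ∧ dy in d(df) is ∂^2 f/∂x ∂y - ∂^2 f/∂y ∂x = (-3*z) - (-3*z) = 0 (equality of mixed partials for smooth f).
Similarly for dx ∧ dz and dy ∧ dz — all coefficients vanish. So d(df) = 0.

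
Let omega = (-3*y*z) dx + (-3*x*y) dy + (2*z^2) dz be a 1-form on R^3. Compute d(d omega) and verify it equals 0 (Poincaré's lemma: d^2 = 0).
d(d omega) = 0

Step 1: d omega = sum_{i<j} (∂f_j/∂x_i - ∂f_i/∂x_j) dx_i ∧ dx_j:
  coeff of dx ∧ dy: -3*y + 3*z
  coeff of dx ∧ dz: 3*y
  coeff of dy ∧ dz: 0
Step 2: Apply d again to each 2-form coefficient. The only possible 3-form in R^3 is dx ∧ dy ∧ dz, with coefficient
  ∂(coeff of dy∧dz)/∂x - ∂(coeff of dx∧dz)/∂y + ∂(coeff of dx∧dy)/∂z
  = ∂/∂x (0) - ∂/∂y (3*y) + ∂/∂z (-3*y + 3*z).
Each of these terms simplifies to sums of mixed partials that cancel in pairs. The result is 0 (by equality of mixed partials for smooth functions — Schwarz / Clairaut).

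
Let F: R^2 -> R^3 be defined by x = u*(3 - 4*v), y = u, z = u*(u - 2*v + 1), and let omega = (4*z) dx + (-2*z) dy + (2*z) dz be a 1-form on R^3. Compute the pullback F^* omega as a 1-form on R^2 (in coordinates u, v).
F^* omega = (4*u*(u^2 - 7*u*v + 4*u + 10*v^2 - 11*v + 3)) du + (20*u^2*(-u + 2*v - 1)) dv

Using F^*(f dg) = (f ∘ F) d(g ∘ F), substitute each coordinate x_i by F_i(u, v) in f_i, and replace dx_i by d F_i = (∂F_i/∂u) du + (∂F_i/∂v) dv.
  For the x component: f_1(F) = 4*u*(u - 2*v + 1); d F_1 = (3 - 4*v) du + (-4*u) dv
  For the y component: f_2(F) = 2*u*(-u + 2*v - 1); d F_2 = (1) du + (0) dv
  For the z component: f_3(F) = 2*u*(u - 2*v + 1); d F_3 = (2*u - 2*v + 1) du + (-2*u) dv
Combining and collecting du, dv coefficients:
  coeff of du: 4*u*(u^2 - 7*u*v + 4*u + 10*v^2 - 11*v + 3)
  coeff of dv: 20*u^2*(-u + 2*v - 1)
F^* omega = (4*u*(u^2 - 7*u*v + 4*u + 10*v^2 - 11*v + 3)) du + (20*u^2*(-u + 2*v - 1)) dv.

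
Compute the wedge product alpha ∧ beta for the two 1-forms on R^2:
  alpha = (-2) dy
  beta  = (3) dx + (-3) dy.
alpha ∧ beta = (6) dx ∧ dy

Distribute the wedge, using dx_i ∧ dx_j = -dx_j ∧ dx_i and dx_i ∧ dx_i = 0. For each pair (i, j) with i < j, the coefficient of dx_i ∧ dx_j in alpha ∧ beta is (alpha_i * beta_j - alpha_j * beta_i). Collecting: alpha ∧ beta = (6) dx ∧ dy.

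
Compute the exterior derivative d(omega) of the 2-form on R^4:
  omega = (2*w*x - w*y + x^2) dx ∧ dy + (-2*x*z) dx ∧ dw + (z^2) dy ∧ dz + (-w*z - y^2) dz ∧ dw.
d(omega) = (2*x - y) dx ∧ dy ∧ dw + (2*x) dx ∧ dz ∧ dw + (-2*y) dy ∧ dz ∧ dw

For a 2-form omega = sum_{i<j} g_{ij} dx_i ∧ dx_j, the exterior derivative is
  d(omega) = sum_{i<j} d(g_{ij}) ∧ dx_i ∧ dx_j = sum_{i<j, k} (∂g_{ij}/∂x_k) dx_k ∧ dx_i ∧ dx_j.
Expand each term, using dx_k ∧ dx_i ∧ dx_j = sgn(permutation) dx_{(a)} ∧ dx_{(b)} ∧ dx_{(c)} with (a < b < c) sorted:
  d(2*w*x - w*y + x^2) includes (∂/∂w)(2*w*x - w*y + x^2) dw = (2*x - y) dw, which multiplied by dx ∧ dy gives (2*x - y) dx ∧ dy ∧ dw
  d(-2*x*z) includes (∂/∂z)(-2*x*z) dz = (-2*x) dz, which multiplied by dx ∧ dw gives (2*x) dx ∧ dz ∧ dw
  d(-w*z - y^2) includes (∂/∂y)(-w*z - y^2) dy = (-2*y) dy, which multiplied by dz ∧ dw gives (-2*y) dy ∧ dz ∧ dw
Collecting like 3-forms: d(omega) = (2*x - y) dx ∧ dy ∧ dw + (2*x) dx ∧ dz ∧ dw + (-2*y) dy ∧ dz ∧ dw.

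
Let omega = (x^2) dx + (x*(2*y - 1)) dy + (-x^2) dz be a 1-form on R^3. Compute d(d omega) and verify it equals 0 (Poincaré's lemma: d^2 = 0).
d(d omega) = 0

Step 1: d omega = sum_{i<j} (∂f_j/∂x_i - ∂f_i/∂x_j) dx_i ∧ dx_j:
  coeff of dx ∧ dy: 2*y - 1
  coeff of dx ∧ dz: -2*x
  coeff of dy ∧ dz: 0
Step 2: Apply d again to each 2-form coefficient. The only possible 3-form in R^3 is dx ∧ dy ∧ dz, with coefficient
  ∂(coeff of dy∧dz)/∂x - ∂(coeff of dx∧dz)/∂y + ∂(coeff of dx∧dy)/∂z
  = ∂/∂x (0) - ∂/∂y (-2*x) + ∂/∂z (2*y - 1).
Each of these terms simplifies to sums of mixed partials that cancel in pairs. The result is 0 (by equality of mixed partials for smooth functions — Schwarz / Clairaut).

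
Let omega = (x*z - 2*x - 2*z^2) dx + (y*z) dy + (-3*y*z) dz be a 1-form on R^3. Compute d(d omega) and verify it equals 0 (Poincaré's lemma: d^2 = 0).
d(d omega) = 0

Step 1: d omega = sum_{i<j} (∂f_j/∂x_i - ∂f_i/∂x_j) dx_i ∧ dx_j:
  coeff of dx ∧ dy: 0
  coeff of dx ∧ dz: -x + 4*z
  coeff of dy ∧ dz: -y - 3*z
Step 2: Apply d again to each 2-form coefficient. The only possible 3-form in R^3 is dx ∧ dy ∧ dz, with coefficient
  ∂(coeff of dy∧dz)/∂x - ∂(coeff of dx∧dz)/∂y + ∂(coeff of dx∧dy)/∂z
  = ∂/∂x (-y - 3*z) - ∂/∂y (-x + 4*z) + ∂/∂z (0).
Each of these terms simplifies to sums of mixed partials that cancel in pairs. The result is 0 (by equality of mixed partials for smooth functions — Schwarz / Clairaut).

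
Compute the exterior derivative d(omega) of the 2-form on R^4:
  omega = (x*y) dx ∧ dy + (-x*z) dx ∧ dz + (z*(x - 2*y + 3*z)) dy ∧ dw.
d(omega) = (z) dx ∧ dy ∧ dw + (-x + 2*y - 6*z) dy ∧ dz ∧ dw

For a 2-form omega = sum_{i<j} g_{ij} dx_i ∧ dx_j, the exterior derivative is
  d(omega) = sum_{i<j} d(g_{ij}) ∧ dx_i ∧ dx_j = sum_{i<j, k} (∂g_{ij}/∂x_k) dx_k ∧ dx_i ∧ dx_j.
Expand each term, using dx_k ∧ dx_i ∧ dx_j = sgn(permutation) dx_{(a)} ∧ dx_{(b)} ∧ dx_{(c)} with (a < b < c) sorted:
  d(z*(x - 2*y + 3*z)) includes (∂/∂x)(z*(x - 2*y + 3*z)) dx = (z) dx, which multiplied by dy ∧ dw gives (z) dx ∧ dy ∧ dw
  d(z*(x - 2*y + 3*z)) includes (∂/∂z)(z*(x - 2*y + 3*z)) dz = (x - 2*y + 6*z) dz, which multiplied by dy ∧ dw gives (-x + 2*y - 6*z) dy ∧ dz ∧ dw
Collecting like 3-forms: d(omega) = (z) dx ∧ dy ∧ dw + (-x + 2*y - 6*z) dy ∧ dz ∧ dw.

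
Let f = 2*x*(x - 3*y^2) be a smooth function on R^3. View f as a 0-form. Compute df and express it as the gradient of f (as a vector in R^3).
df = (4*x - 6*y^2) dx + (-12*x*y) dy + (0) dz; grad f = (4*x - 6*y^2, -12*x*y, 0)

For a 0-form f, d f = (∂f/∂x) dx + (∂f/∂y) dy + (∂f/∂z) dz. The components of the vector representation are exactly the entries of grad f in Cartesian coordinates:
  ∂f/∂x = 4*x - 6*y^2
  ∂f/∂y = -12*x*y
  ∂f/∂z = 0.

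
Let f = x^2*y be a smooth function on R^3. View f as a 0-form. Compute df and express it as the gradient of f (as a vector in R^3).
df = (2*x*y) dx + (x^2) dy + (0) dz; grad f = (2*x*y, x^2, 0)

For a 0-form f, d f = (∂f/∂x) dx + (∂f/∂y) dy + (∂f/∂z) dz. The components of the vector representation are exactly the entries of grad f in Cartesian coordinates:
  ∂f/∂x = 2*x*y
  ∂f/∂y = x^2
  ∂f/∂z = 0.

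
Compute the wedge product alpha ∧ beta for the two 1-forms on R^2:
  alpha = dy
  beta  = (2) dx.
alpha ∧ beta = (-2) dx ∧ dy

Distribute the wedge, using dx_i ∧ dx_j = -dx_j ∧ dx_i and dx_i ∧ dx_i = 0. For each pair (i, j) with i < j, the coefficient of dx_i ∧ dx_j in alpha ∧ beta is (alpha_i * beta_j - alpha_j * beta_i). Collecting: alpha ∧ beta = (-2) dx ∧ dy.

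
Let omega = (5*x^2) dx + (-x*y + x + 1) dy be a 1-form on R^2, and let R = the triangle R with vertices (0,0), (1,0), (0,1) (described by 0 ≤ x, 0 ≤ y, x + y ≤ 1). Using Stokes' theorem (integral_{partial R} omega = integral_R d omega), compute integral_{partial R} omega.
integral_(partial R) omega = 1/3

Stokes: integral_partial_R omega = integral_R d omega with d omega = (∂Q/∂x - ∂P/∂y) dx ∧ dy.
  ∂Q/∂x = 1 - y
  ∂P/∂y = 0
  integrand = ∂Q/∂x - ∂P/∂y = 1 - y.
Integrating over R: integral_0^1 integral_0^{1-x} (1 - y) dy dx = 1/3.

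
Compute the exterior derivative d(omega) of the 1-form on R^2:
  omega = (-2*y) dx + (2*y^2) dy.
d(omega) = (2) dx ∧ dy

For a 1-form omega = sum_i f_i dx_i, the exterior derivative is
  d(omega) = sum_{i < j} (∂f_j/∂x_i - ∂f_i/∂x_j) dx_i ∧ dx_j.
  coefficient of dx ∧ dy: ∂f_2/∂x - ∂f_1/∂y = ∂(2*y^2)/∂x - ∂(-2*y)/∂y = 2
Assembling: d(omega) = (2) dx ∧ dy.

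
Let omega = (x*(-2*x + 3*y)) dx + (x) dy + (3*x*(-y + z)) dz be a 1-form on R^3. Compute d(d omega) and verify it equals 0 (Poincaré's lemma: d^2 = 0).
d(d omega) = 0

Step 1: d omega = sum_{i<j} (∂f_j/∂x_i - ∂f_i/∂x_j) dx_i ∧ dx_j:
  coeff of dx ∧ dy: 1 - 3*x
  coeff of dx ∧ dz: -3*y + 3*z
  coeff of dy ∧ dz: -3*x
Step 2: Apply d again to each 2-form coefficient. The only possible 3-form in R^3 is dx ∧ dy ∧ dz, with coefficient
  ∂(coeff of dy∧dz)/∂x - ∂(coeff of dx∧dz)/∂y + ∂(coeff of dx∧dy)/∂z
  = ∂/∂x (-3*x) - ∂/∂y (-3*y + 3*z) + ∂/∂z (1 - 3*x).
Each of these terms simplifies to sums of mixed partials that cancel in pairs. The result is 0 (by equality of mixed partials for smooth functions — Schwarz / Clairaut).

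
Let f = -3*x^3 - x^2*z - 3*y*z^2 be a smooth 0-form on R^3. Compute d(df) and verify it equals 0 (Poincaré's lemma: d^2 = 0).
d(df) = 0

Step 1: df = sum_i (∂f/∂x_i) dx_i = (x*(-9*x - 2*z)) dx + (-3*z^2) dy + (-x^2 - 6*y*z) dz.
Step 2: Apply d again. Using the 1-form formula, the coefficient of dx ∧ dy in d(df) is ∂^2 f/∂x ∂y - ∂^2 f/∂y ∂x = (0) - (0) = 0 (equality of mixed partials for smooth f).
Similarly for dx ∧ dz and dy ∧ dz — all coefficients vanish. So d(df) = 0.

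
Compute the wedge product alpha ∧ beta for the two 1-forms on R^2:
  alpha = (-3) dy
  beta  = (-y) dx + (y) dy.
alpha ∧ beta = (-3*y) dx ∧ dy

Distribute the wedge, using dx_i ∧ dx_j = -dx_j ∧ dx_i and dx_i ∧ dx_i = 0. For each pair (i, j) with i < j, the coefficient of dx_i ∧ dx_j in alpha ∧ beta is (alpha_i * beta_j - alpha_j * beta_i). Collecting: alpha ∧ beta = (-3*y) dx ∧ dy.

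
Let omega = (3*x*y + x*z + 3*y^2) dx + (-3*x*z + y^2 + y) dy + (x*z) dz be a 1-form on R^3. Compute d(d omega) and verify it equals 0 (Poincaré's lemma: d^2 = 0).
d(d omega) = 0

Step 1: d omega = sum_{i<j} (∂f_j/∂x_i - ∂f_i/∂x_j) dx_i ∧ dx_j:
  coeff of dx ∧ dy: -3*x - 6*y - 3*z
  coeff of dx ∧ dz: -x + z
  coeff of dy ∧ dz: 3*x
Step 2: Apply d again to each 2-form coefficient. The only possible 3-form in R^3 is dx ∧ dy ∧ dz, with coefficient
  ∂(coeff of dy∧dz)/∂x - ∂(coeff of dx∧dz)/∂y + ∂(coeff of dx∧dy)/∂z
  = ∂/∂x (3*x) - ∂/∂y (-x + z) + ∂/∂z (-3*x - 6*y - 3*z).
Each of these terms simplifies to sums of mixed partials that cancel in pairs. The result is 0 (by equality of mixed partials for smooth functions — Schwarz / Clairaut).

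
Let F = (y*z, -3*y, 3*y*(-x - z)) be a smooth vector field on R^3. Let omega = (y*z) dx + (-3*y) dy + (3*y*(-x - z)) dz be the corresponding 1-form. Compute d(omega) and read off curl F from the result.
d(omega) = (-3*x - 3*z) dy ∧ dz + (4*y) dz ∧ dx + (-z) dx ∧ dy; curl F = (-3*x - 3*z, 4*y, -z)

d omega = sum_{i<j} (∂f_j/∂x_i - ∂f_i/∂x_j) dx_i ∧ dx_j. Under the identification (dy ∧ dz, dz ∧ dx, dx ∧ dy) ↔ (e_x, e_y, e_z), the coefficients are exactly the components of curl F. Compute:
  ∂R/∂y - ∂Q/∂z = (-3*x - 3*z) - (0) = -3*x - 3*z
  ∂P/∂z - ∂R/∂x = (y) - (-3*y) = 4*y
  ∂Q/∂x - ∂P/∂y = (0) - (z) = -z.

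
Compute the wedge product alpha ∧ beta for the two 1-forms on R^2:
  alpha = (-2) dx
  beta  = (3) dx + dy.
alpha ∧ beta = (-2) dx ∧ dy

Distribute the wedge, using dx_i ∧ dx_j = -dx_j ∧ dx_i and dx_i ∧ dx_i = 0. For each pair (i, j) with i < j, the coefficient of dx_i ∧ dx_j in alpha ∧ beta is (alpha_i * beta_j - alpha_j * beta_i). Collecting: alpha ∧ beta = (-2) dx ∧ dy.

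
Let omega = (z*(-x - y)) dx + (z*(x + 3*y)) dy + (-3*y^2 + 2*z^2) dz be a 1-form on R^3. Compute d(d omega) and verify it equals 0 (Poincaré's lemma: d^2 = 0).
d(d omega) = 0

Step 1: d omega = sum_{i<j} (∂f_j/∂x_i - ∂f_i/∂x_j) dx_i ∧ dx_j:
  coeff of dx ∧ dy: 2*z
  coeff of dx ∧ dz: x + y
  coeff of dy ∧ dz: -x - 9*y
Step 2: Apply d again to each 2-form coefficient. The only possible 3-form in R^3 is dx ∧ dy ∧ dz, with coefficient
  ∂(coeff of dy∧dz)/∂x - ∂(coeff of dx∧dz)/∂y + ∂(coeff of dx∧dy)/∂z
  = ∂/∂x (-x - 9*y) - ∂/∂y (x + y) + ∂/∂z (2*z).
Each of these terms simplifies to sums of mixed partials that cancel in pairs. The result is 0 (by equality of mixed partials for smooth functions — Schwarz / Clairaut).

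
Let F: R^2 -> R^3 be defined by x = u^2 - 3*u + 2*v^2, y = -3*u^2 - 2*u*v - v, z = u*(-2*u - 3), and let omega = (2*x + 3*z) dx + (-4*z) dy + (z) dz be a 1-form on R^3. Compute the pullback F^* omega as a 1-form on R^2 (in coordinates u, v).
F^* omega = (-48*u^3 - 16*u^2*v - 72*u^2 + 8*u*v^2 - 24*u*v + 54*u - 12*v^2) du + (-16*u^3 - 16*u^2*v - 32*u^2 - 60*u*v - 12*u + 16*v^3) dv

Using F^*(f dg) = (f ∘ F) d(g ∘ F), substitute each coordinate x_i by F_i(u, v) in f_i, and replace dx_i by d F_i = (∂F_i/∂u) du + (∂F_i/∂v) dv.
  For the x component: f_1(F) = -4*u^2 - 15*u + 4*v^2; d F_1 = (2*u - 3) du + (4*v) dv
  For the y component: f_2(F) = 4*u*(2*u + 3); d F_2 = (-6*u - 2*v) du + (-2*u - 1) dv
  For the z component: f_3(F) = u*(-2*u - 3); d F_3 = (-4*u - 3) du + (0) dv
Combining and collecting du, dv coefficients:
  coeff of du: -48*u^3 - 16*u^2*v - 72*u^2 + 8*u*v^2 - 24*u*v + 54*u - 12*v^2
  coeff of dv: -16*u^3 - 16*u^2*v - 32*u^2 - 60*u*v - 12*u + 16*v^3
F^* omega = (-48*u^3 - 16*u^2*v - 72*u^2 + 8*u*v^2 - 24*u*v + 54*u - 12*v^2) du + (-16*u^3 - 16*u^2*v - 32*u^2 - 60*u*v - 12*u + 16*v^3) dv.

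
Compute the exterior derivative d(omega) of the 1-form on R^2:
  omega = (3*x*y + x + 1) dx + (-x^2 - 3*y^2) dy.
d(omega) = (-5*x) dx ∧ dy

For a 1-form omega = sum_i f_i dx_i, the exterior derivative is
  d(omega) = sum_{i < j} (∂f_j/∂x_i - ∂f_i/∂x_j) dx_i ∧ dx_j.
  coefficient of dx ∧ dy: ∂f_2/∂x - ∂f_1/∂y = ∂(-x^2 - 3*y^2)/∂x - ∂(3*x*y + x + 1)/∂y = -5*x
Assembling: d(omega) = (-5*x) dx ∧ dy.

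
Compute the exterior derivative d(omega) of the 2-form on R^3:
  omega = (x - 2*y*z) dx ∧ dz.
d(omega) = (2*z) dx ∧ dy ∧ dz

For a 2-form omega = sum_{i<j} g_{ij} dx_i ∧ dx_j, the exterior derivative is
  d(omega) = sum_{i<j} d(g_{ij}) ∧ dx_i ∧ dx_j = sum_{i<j, k} (∂g_{ij}/∂x_k) dx_k ∧ dx_i ∧ dx_j.
Expand each term, using dx_k ∧ dx_i ∧ dx_j = sgn(permutation) dx_{(a)} ∧ dx_{(b)} ∧ dx_{(c)} with (a < b < c) sorted:
  d(x - 2*y*z) includes (∂/∂y)(x - 2*y*z) dy = (-2*z) dy, which multiplied by dx ∧ dz gives (2*z) dx ∧ dy ∧ dz
Collecting like 3-forms: d(omega) = (2*z) dx ∧ dy ∧ dz.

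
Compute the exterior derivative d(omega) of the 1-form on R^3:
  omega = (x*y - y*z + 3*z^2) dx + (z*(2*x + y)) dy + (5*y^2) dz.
d(omega) = (-x + 3*z) dx ∧ dy + (y - 6*z) dx ∧ dz + (-2*x + 9*y) dy ∧ dz

For a 1-form omega = sum_i f_i dx_i, the exterior derivative is
  d(omega) = sum_{i < j} (∂f_j/∂x_i - ∂f_i/∂x_j) dx_i ∧ dx_j.
  coefficient of dx ∧ dy: ∂f_2/∂x - ∂f_1/∂y = ∂(z*(2*x + y))/∂x - ∂(x*y - y*z + 3*z^2)/∂y = -x + 3*z
  coefficient of dx ∧ dz: ∂f_3/∂x - ∂f_1/∂z = ∂(5*y^2)/∂x - ∂(x*y - y*z + 3*z^2)/∂z = y - 6*z
  coefficient of dy ∧ dz: ∂f_3/∂y - ∂f_2/∂z = ∂(5*y^2)/∂y - ∂(z*(2*x + y))/∂z = -2*x + 9*y
Assembling: d(omega) = (-x + 3*z) dx ∧ dy + (y - 6*z) dx ∧ dz + (-2*x + 9*y) dy ∧ dz.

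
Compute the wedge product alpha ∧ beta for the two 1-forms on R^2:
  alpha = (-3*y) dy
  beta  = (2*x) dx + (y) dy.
alpha ∧ beta = (6*x*y) dx ∧ dy

Distribute the wedge, using dx_i ∧ dx_j = -dx_j ∧ dx_i and dx_i ∧ dx_i = 0. For each pair (i, j) with i < j, the coefficient of dx_i ∧ dx_j in alpha ∧ beta is (alpha_i * beta_j - alpha_j * beta_i). Collecting: alpha ∧ beta = (6*x*y) dx ∧ dy.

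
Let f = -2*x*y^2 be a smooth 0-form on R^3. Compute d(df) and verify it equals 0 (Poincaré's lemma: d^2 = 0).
d(df) = 0

Step 1: df = sum_i (∂f/∂x_i) dx_i = (-2*y^2) dx + (-4*x*y) dy + (0) dz.
Step 2: Apply d again. Using the 1-form formula, the coefficient of dx ∧ dy in d(df) is ∂^2 f/∂x ∂y - ∂^2 f/∂y ∂x = (-4*y) - (-4*y) = 0 (equality of mixed partials for smooth f).
Similarly for dx ∧ dz and dy ∧ dz — all coefficients vanish. So d(df) = 0.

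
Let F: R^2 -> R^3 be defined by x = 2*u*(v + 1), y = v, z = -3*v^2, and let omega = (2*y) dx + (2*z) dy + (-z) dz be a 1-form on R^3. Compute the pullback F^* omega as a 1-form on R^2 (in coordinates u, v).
F^* omega = (4*v*(v + 1)) du + (2*v*(2*u - 9*v^2 - 3*v)) dv

Using F^*(f dg) = (f ∘ F) d(g ∘ F), substitute each coordinate x_i by F_i(u, v) in f_i, and replace dx_i by d F_i = (∂F_i/∂u) du + (∂F_i/∂v) dv.
  For the x component: f_1(F) = 2*v; d F_1 = (2*v + 2) du + (2*u) dv
  For the y component: f_2(F) = -6*v^2; d F_2 = (0) du + (1) dv
  For the z component: f_3(F) = 3*v^2; d F_3 = (0) du + (-6*v) dv
Combining and collecting du, dv coefficients:
  coeff of du: 4*v*(v + 1)
  coeff of dv: 2*v*(2*u - 9*v^2 - 3*v)
F^* omega = (4*v*(v + 1)) du + (2*v*(2*u - 9*v^2 - 3*v)) dv.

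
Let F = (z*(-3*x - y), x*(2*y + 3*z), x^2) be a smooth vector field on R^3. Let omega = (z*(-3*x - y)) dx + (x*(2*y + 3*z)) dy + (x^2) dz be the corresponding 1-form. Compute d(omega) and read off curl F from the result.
d(omega) = (-3*x) dy ∧ dz + (-5*x - y) dz ∧ dx + (2*y + 4*z) dx ∧ dy; curl F = (-3*x, -5*x - y, 2*y + 4*z)

d omega = sum_{i<j} (∂f_j/∂x_i - ∂f_i/∂x_j) dx_i ∧ dx_j. Under the identification (dy ∧ dz, dz ∧ dx, dx ∧ dy) ↔ (e_x, e_y, e_z), the coefficients are exactly the components of curl F. Compute:
  ∂R/∂y - ∂Q/∂z = (0) - (3*x) = -3*x
  ∂P/∂z - ∂R/∂x = (-3*x - y) - (2*x) = -5*x - y
  ∂Q/∂x - ∂P/∂y = (2*y + 3*z) - (-z) = 2*y + 4*z.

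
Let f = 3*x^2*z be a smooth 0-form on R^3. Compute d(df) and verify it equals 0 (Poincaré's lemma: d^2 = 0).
d(df) = 0

Step 1: df = sum_i (∂f/∂x_i) dx_i = (6*x*z) dx + (0) dy + (3*x^2) dz.
Step 2: Apply d again. Using the 1-form formula, the coefficient of dx ∧ dy in d(df) is ∂^2 f/∂x ∂y - ∂^2 f/∂y ∂x = (0) - (0) = 0 (equality of mixed partials for smooth f).
Similarly for dx ∧ dz and dy ∧ dz — all coefficients vanish. So d(df) = 0.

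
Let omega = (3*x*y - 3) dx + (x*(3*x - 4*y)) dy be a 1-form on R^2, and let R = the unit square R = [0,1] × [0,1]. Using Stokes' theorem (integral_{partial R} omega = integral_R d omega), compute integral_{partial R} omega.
integral_(partial R) omega = -1/2

Stokes: integral_partial_R omega = integral_R d omega with d omega = (∂Q/∂x - ∂P/∂y) dx ∧ dy.
  ∂Q/∂x = 6*x - 4*y
  ∂P/∂y = 3*x
  integrand = ∂Q/∂x - ∂P/∂y = 3*x - 4*y.
Integrating over R: integral_0^1 integral_0^1 (3*x - 4*y) dx dy = -1/2.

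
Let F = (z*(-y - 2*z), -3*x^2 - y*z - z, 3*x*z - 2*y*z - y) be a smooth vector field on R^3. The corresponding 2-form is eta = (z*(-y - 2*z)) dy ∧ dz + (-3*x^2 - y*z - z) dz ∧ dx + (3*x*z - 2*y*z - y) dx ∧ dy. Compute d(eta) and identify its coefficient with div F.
d(eta) = (3*x - 2*y - z) dx ∧ dy ∧ dz; div F = 3*x - 2*y - z

For a 2-form in R^3 of the form above, applying d gives a 3-form with coefficient ∂P/∂x + ∂Q/∂y + ∂R/∂z:
  ∂P/∂x = 0
  ∂Q/∂y = -z
  ∂R/∂z = 3*x - 2*y
Sum = 3*x - 2*y - z, which is exactly div F.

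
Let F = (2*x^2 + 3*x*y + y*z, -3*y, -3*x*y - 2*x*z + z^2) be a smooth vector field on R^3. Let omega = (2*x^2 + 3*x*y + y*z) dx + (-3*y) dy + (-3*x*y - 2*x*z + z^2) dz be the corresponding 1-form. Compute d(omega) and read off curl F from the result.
d(omega) = (-3*x) dy ∧ dz + (4*y + 2*z) dz ∧ dx + (-3*x - z) dx ∧ dy; curl F = (-3*x, 4*y + 2*z, -3*x - z)

d omega = sum_{i<j} (∂f_j/∂x_i - ∂f_i/∂x_j) dx_i ∧ dx_j. Under the identification (dy ∧ dz, dz ∧ dx, dx ∧ dy) ↔ (e_x, e_y, e_z), the coefficients are exactly the components of curl F. Compute:
  ∂R/∂y - ∂Q/∂z = (-3*x) - (0) = -3*x
  ∂P/∂z - ∂R/∂x = (y) - (-3*y - 2*z) = 4*y + 2*z
  ∂Q/∂x - ∂P/∂y = (0) - (3*x + z) = -3*x - z.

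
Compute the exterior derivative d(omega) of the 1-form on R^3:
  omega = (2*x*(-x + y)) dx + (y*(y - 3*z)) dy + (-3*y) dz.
d(omega) = (-2*x) dx ∧ dy + (3*y - 3) dy ∧ dz

For a 1-form omega = sum_i f_i dx_i, the exterior derivative is
  d(omega) = sum_{i < j} (∂f_j/∂x_i - ∂f_i/∂x_j) dx_i ∧ dx_j.
  coefficient of dx ∧ dy: ∂f_2/∂x - ∂f_1/∂y = ∂(y*(y - 3*z))/∂x - ∂(2*x*(-x + y))/∂y = -2*x
  coefficient of dy ∧ dz: ∂f_3/∂y - ∂f_2/∂z = ∂(-3*y)/∂y - ∂(y*(y - 3*z))/∂z = 3*y - 3
Assembling: d(omega) = (-2*x) dx ∧ dy + (3*y - 3) dy ∧ dz.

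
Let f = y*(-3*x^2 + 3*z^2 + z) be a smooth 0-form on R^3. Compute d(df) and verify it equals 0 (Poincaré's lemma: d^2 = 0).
d(df) = 0

Step 1: df = sum_i (∂f/∂x_i) dx_i = (-6*x*y) dx + (-3*x^2 + 3*z^2 + z) dy + (y*(6*z + 1)) dz.
Step 2: Apply d again. Using the 1-form formula, the coefficient of dx ∧ dy in d(df) is ∂^2 f/∂x ∂y - ∂^2 f/∂y ∂x = (-6*x) - (-6*x) = 0 (equality of mixed partials for smooth f).
Similarly for dx ∧ dz and dy ∧ dz — all coefficients vanish. So d(df) = 0.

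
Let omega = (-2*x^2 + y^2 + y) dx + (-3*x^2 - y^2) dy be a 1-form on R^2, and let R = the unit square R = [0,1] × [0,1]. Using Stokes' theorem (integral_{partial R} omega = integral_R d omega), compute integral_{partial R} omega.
integral_(partial R) omega = -5

Stokes: integral_partial_R omega = integral_R d omega with d omega = (∂Q/∂x - ∂P/∂y) dx ∧ dy.
  ∂Q/∂x = -6*x
  ∂P/∂y = 2*y + 1
  integrand = ∂Q/∂x - ∂P/∂y = -6*x - 2*y - 1.
Integrating over R: integral_0^1 integral_0^1 (-6*x - 2*y - 1) dx dy = -5.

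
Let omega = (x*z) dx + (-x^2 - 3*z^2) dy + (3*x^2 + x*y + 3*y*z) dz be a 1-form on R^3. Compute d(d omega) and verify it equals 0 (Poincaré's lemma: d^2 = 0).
d(d omega) = 0

Step 1: d omega = sum_{i<j} (∂f_j/∂x_i - ∂f_i/∂x_j) dx_i ∧ dx_j:
  coeff of dx ∧ dy: -2*x
  coeff of dx ∧ dz: 5*x + y
  coeff of dy ∧ dz: x + 9*z
Step 2: Apply d again to each 2-form coefficient. The only possible 3-form in R^3 is dx ∧ dy ∧ dz, with coefficient
  ∂(coeff of dy∧dz)/∂x - ∂(coeff of dx∧dz)/∂y + ∂(coeff of dx∧dy)/∂z
  = ∂/∂x (x + 9*z) - ∂/∂y (5*x + y) + ∂/∂z (-2*x).
Each of these terms simplifies to sums of mixed partials that cancel in pairs. The result is 0 (by equality of mixed partials for smooth functions — Schwarz / Clairaut).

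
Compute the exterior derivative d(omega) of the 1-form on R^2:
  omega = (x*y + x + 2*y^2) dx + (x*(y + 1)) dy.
d(omega) = (-x - 3*y + 1) dx ∧ dy

For a 1-form omega = sum_i f_i dx_i, the exterior derivative is
  d(omega) = sum_{i < j} (∂f_j/∂x_i - ∂f_i/∂x_j) dx_i ∧ dx_j.
  coefficient of dx ∧ dy: ∂f_2/∂x - ∂f_1/∂y = ∂(x*(y + 1))/∂x - ∂(x*y + x + 2*y^2)/∂y = -x - 3*y + 1
Assembling: d(omega) = (-x - 3*y + 1) dx ∧ dy.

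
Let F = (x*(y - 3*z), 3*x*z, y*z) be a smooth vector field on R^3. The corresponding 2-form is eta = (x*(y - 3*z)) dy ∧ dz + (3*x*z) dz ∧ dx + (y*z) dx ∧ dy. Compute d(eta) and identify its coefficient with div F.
d(eta) = (2*y - 3*z) dx ∧ dy ∧ dz; div F = 2*y - 3*z

For a 2-form in R^3 of the form above, applying d gives a 3-form with coefficient ∂P/∂x + ∂Q/∂y + ∂R/∂z:
  ∂P/∂x = y - 3*z
  ∂Q/∂y = 0
  ∂R/∂z = y
Sum = 2*y - 3*z, which is exactly div F.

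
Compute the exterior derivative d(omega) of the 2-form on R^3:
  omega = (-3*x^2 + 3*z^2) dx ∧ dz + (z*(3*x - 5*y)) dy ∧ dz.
d(omega) = (3*z) dx ∧ dy ∧ dz

For a 2-form omega = sum_{i<j} g_{ij} dx_i ∧ dx_j, the exterior derivative is
  d(omega) = sum_{i<j} d(g_{ij}) ∧ dx_i ∧ dx_j = sum_{i<j, k} (∂g_{ij}/∂x_k) dx_k ∧ dx_i ∧ dx_j.
Expand each term, using dx_k ∧ dx_i ∧ dx_j = sgn(permutation) dx_{(a)} ∧ dx_{(b)} ∧ dx_{(c)} with (a < b < c) sorted:
  d(z*(3*x - 5*y)) includes (∂/∂x)(z*(3*x - 5*y)) dx = (3*z) dx, which multiplied by dy ∧ dz gives (3*z) dx ∧ dy ∧ dz
Collecting like 3-forms: d(omega) = (3*z) dx ∧ dy ∧ dz.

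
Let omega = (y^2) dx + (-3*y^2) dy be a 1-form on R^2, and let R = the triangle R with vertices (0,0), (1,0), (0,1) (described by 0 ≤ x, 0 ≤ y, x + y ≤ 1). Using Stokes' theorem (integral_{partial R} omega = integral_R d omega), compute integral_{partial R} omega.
integral_(partial R) omega = -1/3

Stokes: integral_partial_R omega = integral_R d omega with d omega = (∂Q/∂x - ∂P/∂y) dx ∧ dy.
  ∂Q/∂x = 0
  ∂P/∂y = 2*y
  integrand = ∂Q/∂x - ∂P/∂y = -2*y.
Integrating over R: integral_0^1 integral_0^{1-x} (-2*y) dy dx = -1/3.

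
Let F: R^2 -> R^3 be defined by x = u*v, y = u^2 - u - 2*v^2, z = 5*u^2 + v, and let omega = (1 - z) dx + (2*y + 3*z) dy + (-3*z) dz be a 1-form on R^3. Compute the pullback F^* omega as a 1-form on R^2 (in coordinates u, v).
F^* omega = (-116*u^3 - 5*u^2*v - 21*u^2 - 8*u*v^2 - 24*u*v + 2*u + 3*v^2 - 2*v) du + (-5*u^3 - 68*u^2*v - 15*u^2 + 7*u*v + u + 16*v^3 - 12*v^2 - 3*v) dv

Using F^*(f dg) = (f ∘ F) d(g ∘ F), substitute each coordinate x_i by F_i(u, v) in f_i, and replace dx_i by d F_i = (∂F_i/∂u) du + (∂F_i/∂v) dv.
  For the x component: f_1(F) = -5*u^2 - v + 1; d F_1 = (v) du + (u) dv
  For the y component: f_2(F) = 17*u^2 - 2*u - 4*v^2 + 3*v; d F_2 = (2*u - 1) du + (-4*v) dv
  For the z component: f_3(F) = -15*u^2 - 3*v; d F_3 = (10*u) du + (1) dv
Combining and collecting du, dv coefficients:
  coeff of du: -116*u^3 - 5*u^2*v - 21*u^2 - 8*u*v^2 - 24*u*v + 2*u + 3*v^2 - 2*v
  coeff of dv: -5*u^3 - 68*u^2*v - 15*u^2 + 7*u*v + u + 16*v^3 - 12*v^2 - 3*v
F^* omega = (-116*u^3 - 5*u^2*v - 21*u^2 - 8*u*v^2 - 24*u*v + 2*u + 3*v^2 - 2*v) du + (-5*u^3 - 68*u^2*v - 15*u^2 + 7*u*v + u + 16*v^3 - 12*v^2 - 3*v) dv.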